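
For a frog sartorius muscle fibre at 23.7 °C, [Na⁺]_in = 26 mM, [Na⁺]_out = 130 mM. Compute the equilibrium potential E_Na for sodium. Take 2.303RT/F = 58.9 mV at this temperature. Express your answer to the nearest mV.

41 mV

E = (58.9/z) · log₁₀([Na⁺]_out/[Na⁺]_in) with z = +1.
= (58.9/1) · log₁₀(130/26) = 58.90 · log₁₀(5)
= 58.90 · (0.6990) = 41.17 mV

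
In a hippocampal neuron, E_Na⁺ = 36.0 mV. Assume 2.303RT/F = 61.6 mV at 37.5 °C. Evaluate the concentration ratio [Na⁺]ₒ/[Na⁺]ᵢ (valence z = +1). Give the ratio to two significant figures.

log₁₀([out]/[in]) = E·z/(61.6) = 36.0 × 1 / 61.6 = 0.5844
[out]/[in] = 10^(0.5844) = 3.841

3.8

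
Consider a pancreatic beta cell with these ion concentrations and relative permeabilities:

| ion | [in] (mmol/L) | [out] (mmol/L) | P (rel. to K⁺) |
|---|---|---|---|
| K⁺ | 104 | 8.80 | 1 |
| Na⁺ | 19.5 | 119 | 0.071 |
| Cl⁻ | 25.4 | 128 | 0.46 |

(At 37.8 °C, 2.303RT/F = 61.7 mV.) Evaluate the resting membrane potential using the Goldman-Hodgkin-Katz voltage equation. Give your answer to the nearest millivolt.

-47 mV

Vm = 61.7 · log₁₀[(Σ P·[cation]ₒ + Σ P·[anion]ᵢ) / (Σ P·[cation]ᵢ + Σ P·[anion]ₒ)]
Numerator = 1×8.80 + 0.071×119 + 0.46×25.4 = 28.93
Denominator = 1×104 + 0.071×19.5 + 0.46×128 = 164.3
Vm = 61.7 · log₁₀(0.17614) = 61.7 × (-0.7542) = -46.53 mV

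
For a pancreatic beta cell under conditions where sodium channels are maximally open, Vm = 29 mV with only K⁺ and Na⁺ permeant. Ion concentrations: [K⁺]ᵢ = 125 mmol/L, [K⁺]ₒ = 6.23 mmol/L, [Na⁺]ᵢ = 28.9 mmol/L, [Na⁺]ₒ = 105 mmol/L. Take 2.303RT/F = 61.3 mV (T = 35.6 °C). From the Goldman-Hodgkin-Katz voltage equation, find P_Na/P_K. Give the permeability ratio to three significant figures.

Let α = P_Na/P_K. GHK: Vm = 61.3·log₁₀[(Kₒ + α·Naₒ)/(Kᵢ + α·Naᵢ)].
10^(Vm/61.3) = 10^(29.0/61.3) = 2.9722
So 2.9722·(Kᵢ + α·Naᵢ) = Kₒ + α·Naₒ → α = (2.9722·125.0 − 6.23) / (105.0 − 2.9722·28.9)
α = (371.5 − 6.23) / (105.0 − 85.9) = 365.3/19.1 = 19.12

19.1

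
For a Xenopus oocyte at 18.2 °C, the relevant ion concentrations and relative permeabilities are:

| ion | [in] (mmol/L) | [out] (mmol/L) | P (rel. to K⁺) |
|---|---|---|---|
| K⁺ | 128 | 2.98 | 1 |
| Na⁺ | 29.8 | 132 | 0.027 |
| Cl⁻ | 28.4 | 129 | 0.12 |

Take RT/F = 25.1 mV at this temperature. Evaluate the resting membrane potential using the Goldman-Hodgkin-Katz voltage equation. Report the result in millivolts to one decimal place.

-67.1 mV

Vm = 25.1 · ln[(Σ P·[cation]ₒ + Σ P·[anion]ᵢ) / (Σ P·[cation]ᵢ + Σ P·[anion]ₒ)]
Numerator = 1×2.98 + 0.027×132 + 0.12×28.4 = 9.952
Denominator = 1×128 + 0.027×29.8 + 0.12×129 = 144.3
Vm = 25.1 · ln(0.068975) = 25.1 × (-2.6740) = -67.12 mV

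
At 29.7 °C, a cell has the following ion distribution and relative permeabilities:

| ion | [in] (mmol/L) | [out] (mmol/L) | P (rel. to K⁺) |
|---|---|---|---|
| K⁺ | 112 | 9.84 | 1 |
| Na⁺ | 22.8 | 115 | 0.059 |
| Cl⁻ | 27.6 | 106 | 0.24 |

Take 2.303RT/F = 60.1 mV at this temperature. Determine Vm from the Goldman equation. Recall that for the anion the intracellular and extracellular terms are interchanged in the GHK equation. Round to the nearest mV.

-47 mV

Vm = 60.1 · log₁₀[(Σ P·[cation]ₒ + Σ P·[anion]ᵢ) / (Σ P·[cation]ᵢ + Σ P·[anion]ₒ)]
Numerator = 1×9.84 + 0.059×115 + 0.24×27.6 = 23.25
Denominator = 1×112 + 0.059×22.8 + 0.24×106 = 138.8
Vm = 60.1 · log₁₀(0.16752) = 60.1 × (-0.7759) = -46.63 mV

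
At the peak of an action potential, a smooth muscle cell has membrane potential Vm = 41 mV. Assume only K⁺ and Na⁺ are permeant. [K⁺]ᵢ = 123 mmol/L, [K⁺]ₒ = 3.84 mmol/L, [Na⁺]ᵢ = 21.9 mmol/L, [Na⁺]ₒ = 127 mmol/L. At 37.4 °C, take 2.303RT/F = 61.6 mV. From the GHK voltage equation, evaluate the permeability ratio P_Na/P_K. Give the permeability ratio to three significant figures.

Let α = P_Na/P_K. GHK: Vm = 61.6·log₁₀[(Kₒ + α·Naₒ)/(Kᵢ + α·Naᵢ)].
10^(Vm/61.6) = 10^(41.0/61.6) = 4.63
So 4.63·(Kᵢ + α·Naᵢ) = Kₒ + α·Naₒ → α = (4.63·123.0 − 3.84) / (127.0 − 4.63·21.9)
α = (569.5 − 3.84) / (127.0 − 101.4) = 565.7/25.6 = 22.09

22.1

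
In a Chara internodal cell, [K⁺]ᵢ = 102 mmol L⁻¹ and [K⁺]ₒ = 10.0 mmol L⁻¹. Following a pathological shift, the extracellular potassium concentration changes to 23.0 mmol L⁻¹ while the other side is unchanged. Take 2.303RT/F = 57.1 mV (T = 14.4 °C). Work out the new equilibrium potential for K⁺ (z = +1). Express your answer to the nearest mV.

-37 mV

After the shift: [K⁺]_out = 23.0, [K⁺]_in = 102 mmol L⁻¹.
E_new = (57.1/1)·log₁₀(23.0/102) = 57.10 · (-0.6469) = -36.94 mV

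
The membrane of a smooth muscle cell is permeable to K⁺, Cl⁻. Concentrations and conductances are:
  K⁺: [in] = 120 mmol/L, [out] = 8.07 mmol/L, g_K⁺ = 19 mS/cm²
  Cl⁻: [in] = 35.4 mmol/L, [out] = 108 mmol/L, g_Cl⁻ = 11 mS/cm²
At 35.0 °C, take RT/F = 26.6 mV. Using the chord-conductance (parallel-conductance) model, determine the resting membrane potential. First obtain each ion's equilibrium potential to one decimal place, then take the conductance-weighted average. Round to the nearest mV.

E_K⁺ = (26.6/1)·ln(8.07/120) = -71.8 mV
E_Cl⁻ = (26.6/-1)·ln(108/35.4) = -29.7 mV
Vm = (Σ gᵢEᵢ)/(Σ gᵢ) = (19·-71.8 + 11·-29.7) / (19 + 11)
= -1690.90 / 30 = -56.36 mV

-56 mV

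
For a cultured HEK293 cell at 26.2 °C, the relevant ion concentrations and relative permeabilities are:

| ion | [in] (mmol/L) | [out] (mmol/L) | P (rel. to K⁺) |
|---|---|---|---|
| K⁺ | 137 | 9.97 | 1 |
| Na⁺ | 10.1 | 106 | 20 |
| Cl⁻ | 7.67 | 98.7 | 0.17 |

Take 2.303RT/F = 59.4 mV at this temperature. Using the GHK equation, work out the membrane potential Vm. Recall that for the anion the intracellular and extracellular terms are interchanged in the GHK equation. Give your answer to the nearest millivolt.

46 mV

Vm = 59.4 · log₁₀[(Σ P·[cation]ₒ + Σ P·[anion]ᵢ) / (Σ P·[cation]ᵢ + Σ P·[anion]ₒ)]
Numerator = 1×9.97 + 20×106 + 0.17×7.67 = 2131
Denominator = 1×137 + 20×10.1 + 0.17×98.7 = 355.8
Vm = 59.4 · log₁₀(5.9904) = 59.4 × (0.7775) = 46.18 mV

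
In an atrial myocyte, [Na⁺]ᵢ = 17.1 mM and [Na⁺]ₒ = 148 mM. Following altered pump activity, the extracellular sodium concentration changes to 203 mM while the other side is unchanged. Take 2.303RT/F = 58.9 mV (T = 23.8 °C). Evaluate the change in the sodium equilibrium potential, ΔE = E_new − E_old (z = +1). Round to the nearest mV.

8 mV

E_old = (58.9/1)·log₁₀(148/17.1) = 55.20 mV
E_new = (58.9/1)·log₁₀(203/17.1) = 63.29 mV
ΔE = 63.29 − (55.20) = 8.08 mV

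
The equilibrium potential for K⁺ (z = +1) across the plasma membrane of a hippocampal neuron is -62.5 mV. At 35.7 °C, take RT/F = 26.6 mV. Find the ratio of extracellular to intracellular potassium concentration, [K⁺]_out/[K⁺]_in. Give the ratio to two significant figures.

0.095

ln([out]/[in]) = E·z/(26.6) = -62.5 × 1 / 26.6 = -2.3496
[out]/[in] = e^(-2.3496) = 0.09541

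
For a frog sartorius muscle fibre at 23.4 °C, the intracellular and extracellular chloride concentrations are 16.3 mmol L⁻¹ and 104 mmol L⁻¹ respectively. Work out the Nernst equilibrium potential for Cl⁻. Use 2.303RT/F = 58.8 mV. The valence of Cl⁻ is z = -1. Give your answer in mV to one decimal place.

-47.3 mV

E = (58.8/z) · log₁₀([Cl⁻]_out/[Cl⁻]_in) with z = -1.
For an anion, dividing by z = -1 reverses the sign.
= (58.8/-1) · log₁₀(104/16.3) = -58.80 · log₁₀(6.38)
= -58.80 · (0.8048) = -47.32 mV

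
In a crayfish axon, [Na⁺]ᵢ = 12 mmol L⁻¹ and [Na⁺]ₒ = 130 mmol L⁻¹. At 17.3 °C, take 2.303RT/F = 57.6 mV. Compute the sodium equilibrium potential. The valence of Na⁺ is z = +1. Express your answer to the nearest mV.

E = (57.6/z) · log₁₀([Na⁺]_out/[Na⁺]_in) with z = +1.
= (57.6/1) · log₁₀(130/12) = 57.60 · log₁₀(10.83)
= 57.60 · (1.0348) = 59.60 mV

60 mV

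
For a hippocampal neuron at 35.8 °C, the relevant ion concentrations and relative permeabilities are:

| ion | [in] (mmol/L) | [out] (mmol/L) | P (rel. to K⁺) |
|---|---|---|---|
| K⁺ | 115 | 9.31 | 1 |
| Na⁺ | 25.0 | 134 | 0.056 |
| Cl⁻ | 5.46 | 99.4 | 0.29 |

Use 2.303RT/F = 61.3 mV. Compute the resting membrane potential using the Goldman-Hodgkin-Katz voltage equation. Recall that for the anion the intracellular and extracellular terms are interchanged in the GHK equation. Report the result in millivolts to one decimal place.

Vm = 61.3 · log₁₀[(Σ P·[cation]ₒ + Σ P·[anion]ᵢ) / (Σ P·[cation]ᵢ + Σ P·[anion]ₒ)]
Numerator = 1×9.31 + 0.056×134 + 0.29×5.46 = 18.4
Denominator = 1×115 + 0.056×25.0 + 0.29×99.4 = 145.2
Vm = 61.3 · log₁₀(0.12668) = 61.3 × (-0.8973) = -55.00 mV

-55.0 mV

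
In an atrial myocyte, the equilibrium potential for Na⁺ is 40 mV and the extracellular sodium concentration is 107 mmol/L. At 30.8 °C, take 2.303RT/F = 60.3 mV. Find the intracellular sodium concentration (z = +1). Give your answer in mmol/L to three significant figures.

23.2 mmol/L

Nernst: E = (60.3/1) · log₁₀([out]/[in]), so log₁₀([out]/[in]) = 40.0 × 1 / 60.3 = 0.6633.
[out]/[in] = 10^(0.6633) = 4.606.
[in] = 107 / 4.606 = 23.23 mmol/L.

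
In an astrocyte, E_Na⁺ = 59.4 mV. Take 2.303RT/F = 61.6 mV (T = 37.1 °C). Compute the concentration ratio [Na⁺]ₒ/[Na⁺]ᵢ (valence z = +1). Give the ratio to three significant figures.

log₁₀([out]/[in]) = E·z/(61.6) = 59.4 × 1 / 61.6 = 0.9643
[out]/[in] = 10^(0.9643) = 9.211

9.21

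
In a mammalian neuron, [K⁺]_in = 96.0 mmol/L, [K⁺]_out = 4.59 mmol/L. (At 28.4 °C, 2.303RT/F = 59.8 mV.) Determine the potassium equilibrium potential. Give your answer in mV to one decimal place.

-79.0 mV

E = (59.8/z) · log₁₀([K⁺]_out/[K⁺]_in) with z = +1.
= (59.8/1) · log₁₀(4.59/96.0) = 59.80 · log₁₀(0.04781)
= 59.80 · (-1.3205) = -78.96 mV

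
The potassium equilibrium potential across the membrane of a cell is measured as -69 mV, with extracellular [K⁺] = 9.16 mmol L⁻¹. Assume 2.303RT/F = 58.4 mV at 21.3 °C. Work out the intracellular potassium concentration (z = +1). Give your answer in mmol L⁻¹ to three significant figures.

Nernst: E = (58.4/1) · log₁₀([out]/[in]), so log₁₀([out]/[in]) = -69.0 × 1 / 58.4 = -1.1815.
[out]/[in] = 10^(-1.1815) = 0.06584.
[in] = 9.16 / 0.06584 = 139.1 mmol L⁻¹.

139 mmol L⁻¹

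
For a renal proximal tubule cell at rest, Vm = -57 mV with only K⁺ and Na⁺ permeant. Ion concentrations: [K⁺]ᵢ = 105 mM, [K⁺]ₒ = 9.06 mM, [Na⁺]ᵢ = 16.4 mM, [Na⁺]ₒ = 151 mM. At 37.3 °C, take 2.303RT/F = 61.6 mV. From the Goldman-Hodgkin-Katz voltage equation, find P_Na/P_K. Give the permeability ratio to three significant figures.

0.0229

Let α = P_Na/P_K. GHK: Vm = 61.6·log₁₀[(Kₒ + α·Naₒ)/(Kᵢ + α·Naᵢ)].
10^(Vm/61.6) = 10^(-57.0/61.6) = 0.11876
So 0.11876·(Kᵢ + α·Naᵢ) = Kₒ + α·Naₒ → α = (0.11876·105.0 − 9.06) / (151.0 − 0.11876·16.4)
α = (12.47 − 9.06) / (151.0 − 1.948) = 3.41/149.1 = 0.02288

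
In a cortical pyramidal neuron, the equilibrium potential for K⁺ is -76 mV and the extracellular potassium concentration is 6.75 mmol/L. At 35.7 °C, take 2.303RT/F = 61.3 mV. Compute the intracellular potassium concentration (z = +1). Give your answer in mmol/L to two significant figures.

120 mmol/L

Nernst: E = (61.3/1) · log₁₀([out]/[in]), so log₁₀([out]/[in]) = -76.0 × 1 / 61.3 = -1.2398.
[out]/[in] = 10^(-1.2398) = 0.05757.
[in] = 6.75 / 0.05757 = 117.2 mmol/L.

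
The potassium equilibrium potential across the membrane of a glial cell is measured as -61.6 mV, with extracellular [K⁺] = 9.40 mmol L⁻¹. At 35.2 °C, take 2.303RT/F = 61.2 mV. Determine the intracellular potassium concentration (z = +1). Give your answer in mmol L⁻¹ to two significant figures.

Nernst: E = (61.2/1) · log₁₀([out]/[in]), so log₁₀([out]/[in]) = -61.6 × 1 / 61.2 = -1.0065.
[out]/[in] = 10^(-1.0065) = 0.09851.
[in] = 9.40 / 0.09851 = 95.43 mmol L⁻¹.

95 mmol L⁻¹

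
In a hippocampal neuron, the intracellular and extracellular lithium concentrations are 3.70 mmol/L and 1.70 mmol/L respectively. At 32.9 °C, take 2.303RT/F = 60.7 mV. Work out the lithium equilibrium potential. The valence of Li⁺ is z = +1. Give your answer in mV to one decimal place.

-20.5 mV

E = (60.7/z) · log₁₀([Li⁺]_out/[Li⁺]_in) with z = +1.
= (60.7/1) · log₁₀(1.70/3.70) = 60.70 · log₁₀(0.4595)
= 60.70 · (-0.3378) = -20.50 mV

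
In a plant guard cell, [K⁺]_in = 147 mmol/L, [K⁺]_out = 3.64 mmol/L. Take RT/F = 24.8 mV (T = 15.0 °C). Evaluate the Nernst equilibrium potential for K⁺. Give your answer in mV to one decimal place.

-91.7 mV

E = (24.8/z) · ln([K⁺]_out/[K⁺]_in) with z = +1.
= (24.8/1) · ln(3.64/147) = 24.80 · ln(0.02476)
= 24.80 · (-3.6984) = -91.72 mV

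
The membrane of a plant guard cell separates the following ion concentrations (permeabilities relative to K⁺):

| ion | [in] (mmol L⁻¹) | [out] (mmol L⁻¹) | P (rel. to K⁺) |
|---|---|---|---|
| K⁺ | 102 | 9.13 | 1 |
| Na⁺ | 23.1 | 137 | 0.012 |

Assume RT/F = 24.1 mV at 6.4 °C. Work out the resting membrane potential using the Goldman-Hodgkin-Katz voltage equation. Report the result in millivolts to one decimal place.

-54.2 mV

Vm = 24.1 · ln[(Σ P·[cation]ₒ + Σ P·[anion]ᵢ) / (Σ P·[cation]ᵢ + Σ P·[anion]ₒ)]
Numerator = 1×9.13 + 0.012×137 = 10.77
Denominator = 1×102 + 0.012×23.1 = 102.3
Vm = 24.1 · ln(0.10534) = 24.1 × (-2.2506) = -54.24 mV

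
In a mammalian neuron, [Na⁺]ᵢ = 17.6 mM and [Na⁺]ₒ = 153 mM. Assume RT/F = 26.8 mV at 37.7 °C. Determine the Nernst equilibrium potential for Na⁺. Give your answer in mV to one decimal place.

E = (26.8/z) · ln([Na⁺]_out/[Na⁺]_in) with z = +1.
= (26.8/1) · ln(153/17.6) = 26.80 · ln(8.693)
= 26.80 · (2.1625) = 57.96 mV

58.0 mV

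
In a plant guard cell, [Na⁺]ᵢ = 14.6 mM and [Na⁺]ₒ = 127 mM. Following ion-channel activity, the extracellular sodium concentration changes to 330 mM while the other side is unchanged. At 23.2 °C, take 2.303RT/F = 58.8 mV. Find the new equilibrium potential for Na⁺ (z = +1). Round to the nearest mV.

After the shift: [Na⁺]_out = 330, [Na⁺]_in = 14.6 mM.
E_new = (58.8/1)·log₁₀(330/14.6) = 58.80 · (1.3542) = 79.62 mV

80 mV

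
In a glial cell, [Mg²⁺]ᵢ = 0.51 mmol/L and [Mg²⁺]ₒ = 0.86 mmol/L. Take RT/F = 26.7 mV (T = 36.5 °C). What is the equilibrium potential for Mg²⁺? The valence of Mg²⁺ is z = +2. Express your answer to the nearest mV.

7 mV

E = (26.7/z) · ln([Mg²⁺]_out/[Mg²⁺]_in) with z = +2.
= (26.7/2) · ln(0.86/0.51) = 13.35 · ln(1.686)
= 13.35 · (0.5225) = 6.98 mV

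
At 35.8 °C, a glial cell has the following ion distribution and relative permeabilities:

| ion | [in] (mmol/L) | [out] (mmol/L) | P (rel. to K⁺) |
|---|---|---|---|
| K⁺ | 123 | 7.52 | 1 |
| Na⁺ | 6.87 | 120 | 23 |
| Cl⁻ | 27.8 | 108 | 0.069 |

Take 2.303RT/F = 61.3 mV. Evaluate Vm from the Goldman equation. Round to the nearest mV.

60 mV

Vm = 61.3 · log₁₀[(Σ P·[cation]ₒ + Σ P·[anion]ᵢ) / (Σ P·[cation]ᵢ + Σ P·[anion]ₒ)]
Numerator = 1×7.52 + 23×120 + 0.069×27.8 = 2769
Denominator = 1×123 + 23×6.87 + 0.069×108 = 288.5
Vm = 61.3 · log₁₀(9.6007) = 61.3 × (0.9823) = 60.22 mV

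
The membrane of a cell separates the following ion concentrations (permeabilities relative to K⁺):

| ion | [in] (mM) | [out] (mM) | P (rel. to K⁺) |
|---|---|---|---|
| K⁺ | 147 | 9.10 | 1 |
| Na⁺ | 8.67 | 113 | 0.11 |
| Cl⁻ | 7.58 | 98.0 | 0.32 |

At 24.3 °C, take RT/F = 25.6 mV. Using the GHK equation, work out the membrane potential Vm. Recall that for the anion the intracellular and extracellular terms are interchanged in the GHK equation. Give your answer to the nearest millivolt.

-52 mV

Vm = 25.6 · ln[(Σ P·[cation]ₒ + Σ P·[anion]ᵢ) / (Σ P·[cation]ᵢ + Σ P·[anion]ₒ)]
Numerator = 1×9.10 + 0.11×113 + 0.32×7.58 = 23.96
Denominator = 1×147 + 0.11×8.67 + 0.32×98.0 = 179.3
Vm = 25.6 · ln(0.1336) = 25.6 × (-2.0129) = -51.53 mV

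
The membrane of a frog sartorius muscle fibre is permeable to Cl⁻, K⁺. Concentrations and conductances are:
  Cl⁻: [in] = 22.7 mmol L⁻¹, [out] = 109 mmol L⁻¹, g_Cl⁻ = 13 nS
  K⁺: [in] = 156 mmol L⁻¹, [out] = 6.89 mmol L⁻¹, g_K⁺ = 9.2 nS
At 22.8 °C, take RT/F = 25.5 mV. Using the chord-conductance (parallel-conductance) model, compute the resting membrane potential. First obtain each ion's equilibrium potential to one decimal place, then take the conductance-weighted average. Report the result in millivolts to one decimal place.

-56.4 mV

E_Cl⁻ = (25.5/-1)·ln(109/22.7) = -40.0 mV
E_K⁺ = (25.5/1)·ln(6.89/156) = -79.6 mV
Vm = (Σ gᵢEᵢ)/(Σ gᵢ) = (13·-40.0 + 9.2·-79.6) / (13 + 9.2)
= -1252.32 / 22.2 = -56.41 mV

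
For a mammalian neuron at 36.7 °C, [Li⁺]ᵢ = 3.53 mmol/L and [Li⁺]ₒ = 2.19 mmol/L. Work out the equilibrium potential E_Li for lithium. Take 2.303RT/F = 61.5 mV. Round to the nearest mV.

E = (61.5/z) · log₁₀([Li⁺]_out/[Li⁺]_in) with z = +1.
= (61.5/1) · log₁₀(2.19/3.53) = 61.50 · log₁₀(0.6204)
= 61.50 · (-0.2073) = -12.75 mV

-13 mV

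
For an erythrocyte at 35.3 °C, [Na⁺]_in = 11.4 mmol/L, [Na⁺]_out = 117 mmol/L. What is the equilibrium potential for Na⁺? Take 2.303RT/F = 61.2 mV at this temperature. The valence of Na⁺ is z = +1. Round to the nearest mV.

E = (61.2/z) · log₁₀([Na⁺]_out/[Na⁺]_in) with z = +1.
= (61.2/1) · log₁₀(117/11.4) = 61.20 · log₁₀(10.26)
= 61.20 · (1.0113) = 61.89 mV

62 mV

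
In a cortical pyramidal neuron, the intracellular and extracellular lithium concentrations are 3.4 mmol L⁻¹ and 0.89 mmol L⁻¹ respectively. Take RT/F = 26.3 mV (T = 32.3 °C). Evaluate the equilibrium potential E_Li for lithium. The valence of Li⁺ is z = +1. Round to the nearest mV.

E = (26.3/z) · ln([Li⁺]_out/[Li⁺]_in) with z = +1.
= (26.3/1) · ln(0.89/3.4) = 26.30 · ln(0.2618)
= 26.30 · (-1.3403) = -35.25 mV

-35 mV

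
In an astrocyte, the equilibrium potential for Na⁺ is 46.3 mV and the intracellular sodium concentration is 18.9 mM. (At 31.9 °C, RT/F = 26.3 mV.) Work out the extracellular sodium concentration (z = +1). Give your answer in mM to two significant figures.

110 mM

Nernst: E = (26.3/1) · ln([out]/[in]), so ln([out]/[in]) = 46.3 × 1 / 26.3 = 1.7605.
[out]/[in] = e^(1.7605) = 5.815.
[out] = 5.815 × 18.9 = 109.9 mM.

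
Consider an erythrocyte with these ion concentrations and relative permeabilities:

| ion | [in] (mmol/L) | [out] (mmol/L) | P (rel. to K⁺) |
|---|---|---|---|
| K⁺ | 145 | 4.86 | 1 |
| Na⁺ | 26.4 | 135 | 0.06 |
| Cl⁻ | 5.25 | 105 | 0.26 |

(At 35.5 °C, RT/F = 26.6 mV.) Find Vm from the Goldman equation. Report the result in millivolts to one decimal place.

Vm = 26.6 · ln[(Σ P·[cation]ₒ + Σ P·[anion]ᵢ) / (Σ P·[cation]ᵢ + Σ P·[anion]ₒ)]
Numerator = 1×4.86 + 0.06×135 + 0.26×5.25 = 14.33
Denominator = 1×145 + 0.06×26.4 + 0.26×105 = 173.9
Vm = 26.6 · ln(0.082383) = 26.6 × (-2.4964) = -66.40 mV

-66.4 mV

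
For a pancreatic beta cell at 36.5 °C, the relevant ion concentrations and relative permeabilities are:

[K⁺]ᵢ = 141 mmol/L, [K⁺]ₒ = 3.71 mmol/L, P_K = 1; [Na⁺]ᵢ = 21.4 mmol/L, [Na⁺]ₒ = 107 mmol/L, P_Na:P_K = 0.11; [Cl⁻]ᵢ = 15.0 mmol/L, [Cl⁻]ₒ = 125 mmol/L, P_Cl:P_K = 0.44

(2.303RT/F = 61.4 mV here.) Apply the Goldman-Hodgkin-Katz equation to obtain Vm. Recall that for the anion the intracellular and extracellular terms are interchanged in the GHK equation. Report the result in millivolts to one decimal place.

-58.5 mV

Vm = 61.4 · log₁₀[(Σ P·[cation]ₒ + Σ P·[anion]ᵢ) / (Σ P·[cation]ᵢ + Σ P·[anion]ₒ)]
Numerator = 1×3.71 + 0.11×107 + 0.44×15.0 = 22.08
Denominator = 1×141 + 0.11×21.4 + 0.44×125 = 198.4
Vm = 61.4 · log₁₀(0.11132) = 61.4 × (-0.9534) = -58.54 mV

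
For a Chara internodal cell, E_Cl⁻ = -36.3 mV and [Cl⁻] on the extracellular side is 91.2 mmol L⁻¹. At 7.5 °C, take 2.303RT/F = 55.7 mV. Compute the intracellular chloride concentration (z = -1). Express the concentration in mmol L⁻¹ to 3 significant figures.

20.3 mmol L⁻¹

Nernst: E = (55.7/-1) · log₁₀([out]/[in]), so log₁₀([out]/[in]) = -36.3 × -1 / 55.7 = 0.6517.
[out]/[in] = 10^(0.6517) = 4.484.
[in] = 91.2 / 4.484 = 20.34 mmol L⁻¹.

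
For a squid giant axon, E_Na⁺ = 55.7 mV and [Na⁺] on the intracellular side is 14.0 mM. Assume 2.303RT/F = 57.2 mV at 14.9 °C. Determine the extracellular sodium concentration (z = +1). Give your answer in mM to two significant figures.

130 mM

Nernst: E = (57.2/1) · log₁₀([out]/[in]), so log₁₀([out]/[in]) = 55.7 × 1 / 57.2 = 0.9738.
[out]/[in] = 10^(0.9738) = 9.414.
[out] = 9.414 × 14.0 = 131.8 mM.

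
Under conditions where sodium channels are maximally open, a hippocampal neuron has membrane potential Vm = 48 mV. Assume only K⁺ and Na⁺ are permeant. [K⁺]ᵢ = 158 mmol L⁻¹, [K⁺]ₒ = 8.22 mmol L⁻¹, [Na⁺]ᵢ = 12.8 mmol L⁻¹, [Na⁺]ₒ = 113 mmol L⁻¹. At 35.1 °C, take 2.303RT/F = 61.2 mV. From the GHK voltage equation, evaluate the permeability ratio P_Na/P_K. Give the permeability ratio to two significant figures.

Let α = P_Na/P_K. GHK: Vm = 61.2·log₁₀[(Kₒ + α·Naₒ)/(Kᵢ + α·Naᵢ)].
10^(Vm/61.2) = 10^(48.0/61.2) = 6.0857
So 6.0857·(Kᵢ + α·Naᵢ) = Kₒ + α·Naₒ → α = (6.0857·158.0 − 8.22) / (113.0 − 6.0857·12.8)
α = (961.5 − 8.22) / (113.0 − 77.9) = 953.3/35.1 = 27.16

27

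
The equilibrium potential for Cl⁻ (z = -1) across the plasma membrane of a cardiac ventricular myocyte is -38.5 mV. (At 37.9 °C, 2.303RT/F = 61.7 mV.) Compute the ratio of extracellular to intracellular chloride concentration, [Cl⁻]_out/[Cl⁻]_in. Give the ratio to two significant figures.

log₁₀([out]/[in]) = E·z/(61.7) = -38.5 × -1 / 61.7 = 0.6240
[out]/[in] = 10^(0.6240) = 4.207

4.2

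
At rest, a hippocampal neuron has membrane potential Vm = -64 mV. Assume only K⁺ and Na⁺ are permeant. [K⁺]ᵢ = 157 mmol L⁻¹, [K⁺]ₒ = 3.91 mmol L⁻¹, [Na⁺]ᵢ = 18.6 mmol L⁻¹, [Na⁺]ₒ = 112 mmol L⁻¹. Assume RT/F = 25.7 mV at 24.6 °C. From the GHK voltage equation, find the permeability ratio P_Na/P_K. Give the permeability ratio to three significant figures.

Let α = P_Na/P_K. GHK: Vm = 25.7·ln[(Kₒ + α·Naₒ)/(Kᵢ + α·Naᵢ)].
e^(Vm/25.7) = e^(-64.0/25.7) = 0.082887
So 0.082887·(Kᵢ + α·Naᵢ) = Kₒ + α·Naₒ → α = (0.082887·157.0 − 3.91) / (112.0 − 0.082887·18.6)
α = (13.01 − 3.91) / (112.0 − 1.542) = 9.103/110.5 = 0.08241

0.0824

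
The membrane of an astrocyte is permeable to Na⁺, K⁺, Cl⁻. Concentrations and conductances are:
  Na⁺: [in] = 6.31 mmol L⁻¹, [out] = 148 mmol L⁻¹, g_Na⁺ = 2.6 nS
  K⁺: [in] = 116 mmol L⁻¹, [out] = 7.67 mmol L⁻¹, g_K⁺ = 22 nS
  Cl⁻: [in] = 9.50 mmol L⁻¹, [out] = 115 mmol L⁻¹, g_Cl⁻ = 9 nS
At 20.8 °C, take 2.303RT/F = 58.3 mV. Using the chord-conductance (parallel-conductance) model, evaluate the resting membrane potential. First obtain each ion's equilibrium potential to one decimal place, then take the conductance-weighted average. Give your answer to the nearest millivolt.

E_Na⁺ = (58.3/1)·log₁₀(148/6.31) = 79.9 mV
E_K⁺ = (58.3/1)·log₁₀(7.67/116) = -68.8 mV
E_Cl⁻ = (58.3/-1)·log₁₀(115/9.50) = -63.1 mV
Vm = (Σ gᵢEᵢ)/(Σ gᵢ) = (2.6·79.9 + 22·-68.8 + 9·-63.1) / (2.6 + 22 + 9)
= -1873.76 / 33.6 = -55.77 mV

-56 mV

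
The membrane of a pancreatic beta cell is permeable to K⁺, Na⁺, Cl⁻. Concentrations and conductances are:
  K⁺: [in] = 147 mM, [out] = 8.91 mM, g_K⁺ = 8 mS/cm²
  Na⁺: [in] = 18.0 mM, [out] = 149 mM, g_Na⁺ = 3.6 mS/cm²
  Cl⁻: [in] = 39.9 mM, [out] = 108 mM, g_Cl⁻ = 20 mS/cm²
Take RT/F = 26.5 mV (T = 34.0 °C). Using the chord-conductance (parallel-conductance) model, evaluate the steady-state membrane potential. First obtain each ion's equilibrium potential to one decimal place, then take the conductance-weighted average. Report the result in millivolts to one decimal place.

-29.1 mV

E_K⁺ = (26.5/1)·ln(8.91/147) = -74.3 mV
E_Na⁺ = (26.5/1)·ln(149/18.0) = 56.0 mV
E_Cl⁻ = (26.5/-1)·ln(108/39.9) = -26.4 mV
Vm = (Σ gᵢEᵢ)/(Σ gᵢ) = (8·-74.3 + 3.6·56.0 + 20·-26.4) / (8 + 3.6 + 20)
= -920.80 / 31.6 = -29.14 mV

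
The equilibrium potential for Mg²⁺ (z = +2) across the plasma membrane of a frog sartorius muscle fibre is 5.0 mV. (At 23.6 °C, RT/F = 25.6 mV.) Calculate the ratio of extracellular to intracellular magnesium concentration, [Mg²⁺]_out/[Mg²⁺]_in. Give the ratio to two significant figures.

1.5

ln([out]/[in]) = E·z/(25.6) = 5.0 × 2 / 25.6 = 0.3906
[out]/[in] = e^(0.3906) = 1.478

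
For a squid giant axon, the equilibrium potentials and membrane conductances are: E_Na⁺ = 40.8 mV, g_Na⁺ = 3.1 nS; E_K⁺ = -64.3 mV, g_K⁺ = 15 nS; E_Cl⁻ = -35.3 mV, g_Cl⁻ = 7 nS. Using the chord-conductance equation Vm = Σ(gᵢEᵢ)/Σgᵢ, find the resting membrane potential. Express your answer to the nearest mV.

Σ gᵢEᵢ = 3.1·(40.8) + 15·(-64.3) + 7·(-35.3) = -1085.12
Σ gᵢ = 3.1 + 15 + 7 = 25.1
Vm = -1085.12 / 25.1 = -43.23 mV

-43 mV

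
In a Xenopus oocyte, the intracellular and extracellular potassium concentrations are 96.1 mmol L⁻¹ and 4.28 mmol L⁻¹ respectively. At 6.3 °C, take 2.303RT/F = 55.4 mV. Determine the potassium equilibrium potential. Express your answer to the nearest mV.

E = (55.4/z) · log₁₀([K⁺]_out/[K⁺]_in) with z = +1.
= (55.4/1) · log₁₀(4.28/96.1) = 55.40 · log₁₀(0.04454)
= 55.40 · (-1.3513) = -74.86 mV

-75 mV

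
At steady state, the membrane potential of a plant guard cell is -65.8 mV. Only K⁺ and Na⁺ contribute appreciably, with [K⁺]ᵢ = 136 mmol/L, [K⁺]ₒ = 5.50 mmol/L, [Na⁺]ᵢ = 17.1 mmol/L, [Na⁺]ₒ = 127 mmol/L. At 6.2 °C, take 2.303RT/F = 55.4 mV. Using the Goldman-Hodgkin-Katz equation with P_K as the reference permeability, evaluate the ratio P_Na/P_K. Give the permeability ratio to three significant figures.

0.0264

Let α = P_Na/P_K. GHK: Vm = 55.4·log₁₀[(Kₒ + α·Naₒ)/(Kᵢ + α·Naᵢ)].
10^(Vm/55.4) = 10^(-65.8/55.4) = 0.064904
So 0.064904·(Kᵢ + α·Naᵢ) = Kₒ + α·Naₒ → α = (0.064904·136.0 − 5.5) / (127.0 − 0.064904·17.1)
α = (8.827 − 5.5) / (127.0 − 1.11) = 3.327/125.9 = 0.02643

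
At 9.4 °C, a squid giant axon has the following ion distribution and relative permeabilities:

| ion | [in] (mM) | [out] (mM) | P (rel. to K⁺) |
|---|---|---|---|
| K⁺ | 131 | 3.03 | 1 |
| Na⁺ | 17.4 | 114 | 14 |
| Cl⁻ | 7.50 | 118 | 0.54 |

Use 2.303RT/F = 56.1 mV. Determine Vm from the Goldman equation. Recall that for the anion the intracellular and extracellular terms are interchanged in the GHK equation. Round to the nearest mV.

32 mV

Vm = 56.1 · log₁₀[(Σ P·[cation]ₒ + Σ P·[anion]ᵢ) / (Σ P·[cation]ᵢ + Σ P·[anion]ₒ)]
Numerator = 1×3.03 + 14×114 + 0.54×7.50 = 1603
Denominator = 1×131 + 14×17.4 + 0.54×118 = 438.3
Vm = 56.1 · log₁₀(3.6573) = 56.1 × (0.5632) = 31.59 mV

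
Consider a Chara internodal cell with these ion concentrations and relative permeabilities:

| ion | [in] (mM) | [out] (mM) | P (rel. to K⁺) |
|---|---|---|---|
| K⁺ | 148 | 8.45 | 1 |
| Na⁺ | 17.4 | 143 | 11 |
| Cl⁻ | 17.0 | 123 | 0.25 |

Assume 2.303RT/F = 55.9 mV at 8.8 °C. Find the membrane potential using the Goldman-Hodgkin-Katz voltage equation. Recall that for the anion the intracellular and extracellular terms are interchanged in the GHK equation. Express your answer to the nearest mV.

Vm = 55.9 · log₁₀[(Σ P·[cation]ₒ + Σ P·[anion]ᵢ) / (Σ P·[cation]ᵢ + Σ P·[anion]ₒ)]
Numerator = 1×8.45 + 11×143 + 0.25×17.0 = 1586
Denominator = 1×148 + 11×17.4 + 0.25×123 = 370.1
Vm = 55.9 · log₁₀(4.2839) = 55.9 × (0.6318) = 35.32 mV

35 mV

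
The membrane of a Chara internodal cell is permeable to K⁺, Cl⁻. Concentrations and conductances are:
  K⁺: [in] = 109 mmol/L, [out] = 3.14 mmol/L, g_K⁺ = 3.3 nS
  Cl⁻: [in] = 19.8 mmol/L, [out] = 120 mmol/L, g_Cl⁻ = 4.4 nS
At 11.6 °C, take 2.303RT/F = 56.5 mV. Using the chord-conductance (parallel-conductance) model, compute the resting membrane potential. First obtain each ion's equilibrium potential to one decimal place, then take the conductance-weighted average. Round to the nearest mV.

-63 mV

E_K⁺ = (56.5/1)·log₁₀(3.14/109) = -87.0 mV
E_Cl⁻ = (56.5/-1)·log₁₀(120/19.8) = -44.2 mV
Vm = (Σ gᵢEᵢ)/(Σ gᵢ) = (3.3·-87.0 + 4.4·-44.2) / (3.3 + 4.4)
= -481.58 / 7.7 = -62.54 mV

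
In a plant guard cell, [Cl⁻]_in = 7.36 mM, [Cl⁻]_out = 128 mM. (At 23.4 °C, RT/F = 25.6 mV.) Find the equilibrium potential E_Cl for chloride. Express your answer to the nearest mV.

E = (25.6/z) · ln([Cl⁻]_out/[Cl⁻]_in) with z = -1.
For an anion, dividing by z = -1 reverses the sign.
= (25.6/-1) · ln(128/7.36) = -25.60 · ln(17.39)
= -25.60 · (2.8560) = -73.11 mV

-73 mV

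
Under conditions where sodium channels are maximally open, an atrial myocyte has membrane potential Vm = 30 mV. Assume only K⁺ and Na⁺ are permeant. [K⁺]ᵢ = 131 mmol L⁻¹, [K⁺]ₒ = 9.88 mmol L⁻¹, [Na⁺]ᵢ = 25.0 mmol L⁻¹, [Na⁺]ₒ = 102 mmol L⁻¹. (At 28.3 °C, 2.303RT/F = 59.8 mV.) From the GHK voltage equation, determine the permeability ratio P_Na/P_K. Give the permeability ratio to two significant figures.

Let α = P_Na/P_K. GHK: Vm = 59.8·log₁₀[(Kₒ + α·Naₒ)/(Kᵢ + α·Naᵢ)].
10^(Vm/59.8) = 10^(30.0/59.8) = 3.1745
So 3.1745·(Kᵢ + α·Naᵢ) = Kₒ + α·Naₒ → α = (3.1745·131.0 − 9.88) / (102.0 − 3.1745·25.0)
α = (415.9 − 9.88) / (102.0 − 79.36) = 406/22.64 = 17.93

18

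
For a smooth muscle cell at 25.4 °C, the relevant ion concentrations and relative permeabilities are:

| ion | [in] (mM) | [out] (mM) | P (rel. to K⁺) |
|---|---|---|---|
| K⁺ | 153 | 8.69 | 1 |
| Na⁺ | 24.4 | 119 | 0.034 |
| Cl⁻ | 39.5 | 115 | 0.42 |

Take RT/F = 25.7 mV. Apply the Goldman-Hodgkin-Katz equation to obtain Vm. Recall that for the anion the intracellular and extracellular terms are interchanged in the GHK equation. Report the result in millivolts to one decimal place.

-49.6 mV

Vm = 25.7 · ln[(Σ P·[cation]ₒ + Σ P·[anion]ᵢ) / (Σ P·[cation]ᵢ + Σ P·[anion]ₒ)]
Numerator = 1×8.69 + 0.034×119 + 0.42×39.5 = 29.33
Denominator = 1×153 + 0.034×24.4 + 0.42×115 = 202.1
Vm = 25.7 · ln(0.14509) = 25.7 × (-1.9304) = -49.61 mV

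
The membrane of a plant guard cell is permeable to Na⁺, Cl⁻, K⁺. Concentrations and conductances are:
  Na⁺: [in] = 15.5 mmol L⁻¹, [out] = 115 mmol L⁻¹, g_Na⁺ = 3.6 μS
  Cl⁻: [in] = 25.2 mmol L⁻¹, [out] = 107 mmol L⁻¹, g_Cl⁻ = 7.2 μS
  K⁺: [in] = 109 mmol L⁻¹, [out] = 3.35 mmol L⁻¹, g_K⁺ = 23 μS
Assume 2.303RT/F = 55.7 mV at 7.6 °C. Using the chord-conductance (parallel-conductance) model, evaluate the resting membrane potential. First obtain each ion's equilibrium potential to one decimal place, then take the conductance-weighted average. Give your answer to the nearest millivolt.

-60 mV

E_Na⁺ = (55.7/1)·log₁₀(115/15.5) = 48.5 mV
E_Cl⁻ = (55.7/-1)·log₁₀(107/25.2) = -35.0 mV
E_K⁺ = (55.7/1)·log₁₀(3.35/109) = -84.2 mV
Vm = (Σ gᵢEᵢ)/(Σ gᵢ) = (3.6·48.5 + 7.2·-35.0 + 23·-84.2) / (3.6 + 7.2 + 23)
= -2014.00 / 33.8 = -59.59 mV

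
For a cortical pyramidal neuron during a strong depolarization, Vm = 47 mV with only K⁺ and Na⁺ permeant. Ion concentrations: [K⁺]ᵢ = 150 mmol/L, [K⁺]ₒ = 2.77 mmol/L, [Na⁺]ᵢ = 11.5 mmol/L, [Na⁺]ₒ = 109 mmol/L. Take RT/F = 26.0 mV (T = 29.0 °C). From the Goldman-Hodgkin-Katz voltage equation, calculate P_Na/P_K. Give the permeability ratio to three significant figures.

23.4

Let α = P_Na/P_K. GHK: Vm = 26.0·ln[(Kₒ + α·Naₒ)/(Kᵢ + α·Naᵢ)].
e^(Vm/26.0) = e^(47.0/26.0) = 6.0964
So 6.0964·(Kᵢ + α·Naᵢ) = Kₒ + α·Naₒ → α = (6.0964·150.0 − 2.77) / (109.0 − 6.0964·11.5)
α = (914.5 − 2.77) / (109.0 − 70.11) = 911.7/38.89 = 23.44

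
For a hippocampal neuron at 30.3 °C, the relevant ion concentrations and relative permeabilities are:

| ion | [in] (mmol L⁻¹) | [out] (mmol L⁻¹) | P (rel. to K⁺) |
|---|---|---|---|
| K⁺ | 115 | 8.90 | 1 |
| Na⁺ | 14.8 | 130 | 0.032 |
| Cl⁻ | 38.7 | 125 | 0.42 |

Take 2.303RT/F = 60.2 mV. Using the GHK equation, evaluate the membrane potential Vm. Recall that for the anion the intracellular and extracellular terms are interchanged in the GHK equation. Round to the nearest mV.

-46 mV

Vm = 60.2 · log₁₀[(Σ P·[cation]ₒ + Σ P·[anion]ᵢ) / (Σ P·[cation]ᵢ + Σ P·[anion]ₒ)]
Numerator = 1×8.90 + 0.032×130 + 0.42×38.7 = 29.31
Denominator = 1×115 + 0.032×14.8 + 0.42×125 = 168
Vm = 60.2 · log₁₀(0.17452) = 60.2 × (-0.7582) = -45.64 mV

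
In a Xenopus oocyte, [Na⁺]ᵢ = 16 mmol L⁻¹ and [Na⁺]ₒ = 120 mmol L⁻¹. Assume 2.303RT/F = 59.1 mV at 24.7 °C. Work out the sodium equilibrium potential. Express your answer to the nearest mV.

E = (59.1/z) · log₁₀([Na⁺]_out/[Na⁺]_in) with z = +1.
= (59.1/1) · log₁₀(120/16) = 59.10 · log₁₀(7.5)
= 59.10 · (0.8751) = 51.72 mV

52 mV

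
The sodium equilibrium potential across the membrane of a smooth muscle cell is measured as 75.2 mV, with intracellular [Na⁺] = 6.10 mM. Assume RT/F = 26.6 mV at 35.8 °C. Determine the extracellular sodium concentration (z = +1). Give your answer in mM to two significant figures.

100 mM

Nernst: E = (26.6/1) · ln([out]/[in]), so ln([out]/[in]) = 75.2 × 1 / 26.6 = 2.8271.
[out]/[in] = e^(2.8271) = 16.9.
[out] = 16.9 × 6.10 = 103.1 mM.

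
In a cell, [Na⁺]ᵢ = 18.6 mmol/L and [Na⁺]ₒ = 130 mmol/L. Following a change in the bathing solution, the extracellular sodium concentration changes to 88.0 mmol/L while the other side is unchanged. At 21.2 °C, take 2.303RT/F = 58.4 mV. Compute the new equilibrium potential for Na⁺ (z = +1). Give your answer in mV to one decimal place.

39.4 mV

After the shift: [Na⁺]_out = 88.0, [Na⁺]_in = 18.6 mmol/L.
E_new = (58.4/1)·log₁₀(88.0/18.6) = 58.40 · (0.6750) = 39.42 mV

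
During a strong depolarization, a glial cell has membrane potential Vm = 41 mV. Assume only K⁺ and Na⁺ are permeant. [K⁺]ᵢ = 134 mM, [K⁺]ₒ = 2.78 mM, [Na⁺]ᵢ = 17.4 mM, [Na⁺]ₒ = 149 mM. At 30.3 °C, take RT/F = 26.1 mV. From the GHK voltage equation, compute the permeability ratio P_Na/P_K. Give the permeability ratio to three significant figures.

Let α = P_Na/P_K. GHK: Vm = 26.1·ln[(Kₒ + α·Naₒ)/(Kᵢ + α·Naᵢ)].
e^(Vm/26.1) = e^(41.0/26.1) = 4.8109
So 4.8109·(Kᵢ + α·Naᵢ) = Kₒ + α·Naₒ → α = (4.8109·134.0 − 2.78) / (149.0 − 4.8109·17.4)
α = (644.7 − 2.78) / (149.0 − 83.71) = 641.9/65.29 = 9.831

9.83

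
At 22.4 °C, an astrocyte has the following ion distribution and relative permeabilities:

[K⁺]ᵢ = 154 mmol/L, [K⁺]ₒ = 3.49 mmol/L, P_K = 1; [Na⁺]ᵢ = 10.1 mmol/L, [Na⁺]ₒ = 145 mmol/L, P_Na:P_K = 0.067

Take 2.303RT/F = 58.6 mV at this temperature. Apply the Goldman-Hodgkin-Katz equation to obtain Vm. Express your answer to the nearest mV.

Vm = 58.6 · log₁₀[(Σ P·[cation]ₒ + Σ P·[anion]ᵢ) / (Σ P·[cation]ᵢ + Σ P·[anion]ₒ)]
Numerator = 1×3.49 + 0.067×145 = 13.21
Denominator = 1×154 + 0.067×10.1 = 154.7
Vm = 58.6 · log₁₀(0.085372) = 58.6 × (-1.0687) = -62.63 mV

-63 mV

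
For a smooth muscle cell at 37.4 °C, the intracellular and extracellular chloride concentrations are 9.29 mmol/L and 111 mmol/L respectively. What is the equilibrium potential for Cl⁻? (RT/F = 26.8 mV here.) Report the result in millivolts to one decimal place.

E = (26.8/z) · ln([Cl⁻]_out/[Cl⁻]_in) with z = -1.
For an anion, dividing by z = -1 reverses the sign.
= (26.8/-1) · ln(111/9.29) = -26.80 · ln(11.95)
= -26.80 · (2.4806) = -66.48 mV

-66.5 mV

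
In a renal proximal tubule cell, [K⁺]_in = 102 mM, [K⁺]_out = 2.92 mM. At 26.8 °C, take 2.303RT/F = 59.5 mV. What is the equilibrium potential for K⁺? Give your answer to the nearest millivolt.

E = (59.5/z) · log₁₀([K⁺]_out/[K⁺]_in) with z = +1.
= (59.5/1) · log₁₀(2.92/102) = 59.50 · log₁₀(0.02863)
= 59.50 · (-1.5432) = -91.82 mV

-92 mV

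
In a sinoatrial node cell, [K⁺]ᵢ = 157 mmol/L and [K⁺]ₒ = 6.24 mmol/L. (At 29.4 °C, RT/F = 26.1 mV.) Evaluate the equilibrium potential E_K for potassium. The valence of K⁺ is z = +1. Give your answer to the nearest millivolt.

-84 mV

E = (26.1/z) · ln([K⁺]_out/[K⁺]_in) with z = +1.
= (26.1/1) · ln(6.24/157) = 26.10 · ln(0.03975)
= 26.10 · (-3.2253) = -84.18 mV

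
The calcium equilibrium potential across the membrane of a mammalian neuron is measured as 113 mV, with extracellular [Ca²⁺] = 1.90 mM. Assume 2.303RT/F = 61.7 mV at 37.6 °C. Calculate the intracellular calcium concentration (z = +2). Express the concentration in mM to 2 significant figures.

0.00041 mM

Nernst: E = (61.7/2) · log₁₀([out]/[in]), so log₁₀([out]/[in]) = 113.0 × 2 / 61.7 = 3.6629.
[out]/[in] = 10^(3.6629) = 4601.
[in] = 1.90 / 4601 = 0.0004129 mM.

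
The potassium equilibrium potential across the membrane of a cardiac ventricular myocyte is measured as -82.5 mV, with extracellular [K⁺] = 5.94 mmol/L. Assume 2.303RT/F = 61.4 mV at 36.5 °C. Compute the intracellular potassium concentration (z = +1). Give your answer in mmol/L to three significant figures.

Nernst: E = (61.4/1) · log₁₀([out]/[in]), so log₁₀([out]/[in]) = -82.5 × 1 / 61.4 = -1.3436.
[out]/[in] = 10^(-1.3436) = 0.04533.
[in] = 5.94 / 0.04533 = 131 mmol/L.

131 mmol/L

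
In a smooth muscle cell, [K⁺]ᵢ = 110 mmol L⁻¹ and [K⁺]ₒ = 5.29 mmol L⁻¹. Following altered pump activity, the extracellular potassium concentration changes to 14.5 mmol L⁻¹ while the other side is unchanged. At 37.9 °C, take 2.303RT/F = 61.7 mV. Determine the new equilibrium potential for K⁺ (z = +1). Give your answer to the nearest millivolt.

After the shift: [K⁺]_out = 14.5, [K⁺]_in = 110 mmol L⁻¹.
E_new = (61.7/1)·log₁₀(14.5/110) = 61.70 · (-0.8800) = -54.30 mV

-54 mV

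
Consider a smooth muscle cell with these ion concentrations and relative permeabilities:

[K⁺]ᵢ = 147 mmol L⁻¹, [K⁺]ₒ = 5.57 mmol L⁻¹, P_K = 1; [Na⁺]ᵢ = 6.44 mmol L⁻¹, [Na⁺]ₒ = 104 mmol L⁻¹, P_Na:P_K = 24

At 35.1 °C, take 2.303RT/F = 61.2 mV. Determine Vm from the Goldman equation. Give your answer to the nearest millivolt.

Vm = 61.2 · log₁₀[(Σ P·[cation]ₒ + Σ P·[anion]ᵢ) / (Σ P·[cation]ᵢ + Σ P·[anion]ₒ)]
Numerator = 1×5.57 + 24×104 = 2502
Denominator = 1×147 + 24×6.44 = 301.6
Vm = 61.2 · log₁₀(8.2954) = 61.2 × (0.9188) = 56.23 mV

56 mV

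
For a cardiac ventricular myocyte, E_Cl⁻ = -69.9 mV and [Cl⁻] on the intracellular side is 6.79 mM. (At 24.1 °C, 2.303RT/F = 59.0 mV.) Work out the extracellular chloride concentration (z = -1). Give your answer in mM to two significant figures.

Nernst: E = (59.0/-1) · log₁₀([out]/[in]), so log₁₀([out]/[in]) = -69.9 × -1 / 59.0 = 1.1847.
[out]/[in] = 10^(1.1847) = 15.3.
[out] = 15.3 × 6.79 = 103.9 mM.

100 mM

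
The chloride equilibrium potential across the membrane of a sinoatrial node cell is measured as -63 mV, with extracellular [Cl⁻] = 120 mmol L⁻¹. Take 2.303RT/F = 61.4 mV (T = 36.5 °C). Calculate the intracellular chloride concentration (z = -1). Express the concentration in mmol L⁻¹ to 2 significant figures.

11 mmol L⁻¹

Nernst: E = (61.4/-1) · log₁₀([out]/[in]), so log₁₀([out]/[in]) = -63.0 × -1 / 61.4 = 1.0261.
[out]/[in] = 10^(1.0261) = 10.62.
[in] = 120 / 10.62 = 11.3 mmol L⁻¹.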